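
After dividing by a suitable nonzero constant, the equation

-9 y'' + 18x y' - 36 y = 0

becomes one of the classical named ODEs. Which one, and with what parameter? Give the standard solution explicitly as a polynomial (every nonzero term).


All three coefficients share the factor -9; dividing through by -9 gives  y'' - 2x y' + 4 y = 0.
This matches the Hermite equation y'' - 2x y' + 2n y = 0 with 2n = 4, so n = 2; the polynomial solution is H_2(x).
With y = sum_k a_k x^k, matching x^k gives (k+2)(k+1) a_{k+2} = 2(k - n) a_k = 2(k - 2) a_k. The right side vanishes at k = 2, so the series with the parity of 2 terminates at degree 2.
Standard normalization: leading coefficient of H_n is 2^n, so a_2 = 2^2 = 4. Work downward with a_k = (k+1)(k+2) a_{k+2} / (2(k - n)):
  a_0 = (1)(2)(4) / (2(0 - 2)) = 8/(-4) = -2
Hence H_2(x) = 4 x^2 - 2.

H_2(x); series = 4 x^2 - 2


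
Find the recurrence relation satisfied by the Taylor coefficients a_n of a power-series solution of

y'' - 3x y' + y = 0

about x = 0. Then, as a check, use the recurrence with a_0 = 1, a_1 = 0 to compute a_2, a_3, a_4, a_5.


Substitute y = sum_n a_n x^n.
y''(x) has coefficient (n+2)(n+1) a_{n+2} at x^n;
-3 x y'(x) has coefficient -3 n a_n at x^n (shift);
y(x) has coefficient 1 a_n at x^n.
Matching x^n: (n+2)(n+1) a_{n+2} + (-3n + 1) a_n = 0.
Thus a_{n+2} = (3n - 1) / ((n+1)(n+2)) * a_n.

Check with a_0 = 1, a_1 = 0 (apply the recurrence for n = 0, 1, 2, 3): a_0 = 1, a_1 = 0, a_2 = -1/2, a_3 = 0, a_4 = -5/24, a_5 = 0.

a_(n+2) = (3n - 1) / ((n+1)(n+2)) * a_n; check: a_0 = 1, a_1 = 0, a_2 = -1/2, a_3 = 0, a_4 = -5/24, a_5 = 0


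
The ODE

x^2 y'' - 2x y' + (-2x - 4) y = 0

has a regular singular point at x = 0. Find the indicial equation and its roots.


Divide by x^2 to reach normal form y'' + P_1(x) y' + P_2(x) y = 0 with P_1(x) = -2/x and P_2(x) = -2/x - 4/x^2.
x = 0 is a singular point because the y'-coefficient -2/x has a pole at x = 0 and the y-coefficient -2/x - 4/x^2 has a pole at x = 0.
It is a regular singular point because x P_1(x) = p(x) = -2 and x^2 P_2(x) = q(x) = -2x - 4 are polynomials, hence analytic at x = 0.
p(0) = -2,  q(0) = -4.
Indicial equation: r(r-1) + p(0) r + q(0) = 0, i.e. r^2 + (p(0) - 1) r + q(0) = 0, i.e. r^2 - 3 r - 4 = 0.
Discriminant: (-3)^2 - 4(-4) = 25, so r = (3 ± 5)/2.
Solving: r_1 = 4, r_2 = -1.

indicial: r^2 - 3 r - 4 = 0; roots r_1 = 4, r_2 = -1


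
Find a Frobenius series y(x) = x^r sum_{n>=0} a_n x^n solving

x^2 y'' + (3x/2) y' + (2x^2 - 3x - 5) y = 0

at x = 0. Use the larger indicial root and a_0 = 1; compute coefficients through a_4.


Write in Frobenius form y'' + (p(x)/x) y' + (q(x)/x^2) y = 0:
  p(x) = 3/2,  q(x) = 2x^2 - 3x - 5.
Indicial equation: r(r-1) + (3/2) r + (-5) = 0 -> roots r_1 = 2, r_2 = -5/2.
Take r = r_1 = 2. Let y(x) = x^r sum_{n>=0} a_n x^n with a_0 = 1.
Substitute y = x^r sum a_n x^n and match x^{r+n}. The recurrence is
  D(n) a_n - 3 a_{n-1} + 2 a_{n-2} = 0,  where D(n) = (r+n)(r+n-1) + (3/2)(r+n) + (-5).
  a_n = [3 a_{n-1} - 2 a_{n-2}] / D(n).
Since the indicial polynomial factors as (r - r_1)(r - r_2), D(n) = (r_1 + n - r_1)(r_1 + n - r_2) = n(n + 9/2).
Evaluating step by step (a_0 = 1):
  n = 1: D(1) = 1(1 + 9/2) = 11/2; numerator = 3(1) = 3; a_1 = (3)/(11/2) = 6/11
  n = 2: D(2) = 2(2 + 9/2) = 13; numerator = 3(6/11) - 2(1) = -4/11; a_2 = (-4/11)/(13) = -4/143
  n = 3: D(3) = 3(3 + 9/2) = 45/2; numerator = 3(-4/143) - 2(6/11) = -168/143; a_3 = (-168/143)/(45/2) = -112/2145
  n = 4: D(4) = 4(4 + 9/2) = 34; numerator = 3(-112/2145) - 2(-4/143) = -72/715; a_4 = (-72/715)/(34) = -36/12155

r = 2; a_0 = 1; a_1 = 6/11; a_2 = -4/143; a_3 = -112/2145; a_4 = -36/12155


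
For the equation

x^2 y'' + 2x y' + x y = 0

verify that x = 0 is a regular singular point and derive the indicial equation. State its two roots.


Divide by x^2 to reach normal form y'' + P_1(x) y' + P_2(x) y = 0 with P_1(x) = 2/x and P_2(x) = 1/x.
x = 0 is a singular point because the y'-coefficient 2/x has a pole at x = 0 and the y-coefficient 1/x has a pole at x = 0.
It is a regular singular point because x P_1(x) = p(x) = 2 and x^2 P_2(x) = q(x) = x are polynomials, hence analytic at x = 0.
p(0) = 2,  q(0) = 0.
Indicial equation: r(r-1) + p(0) r + q(0) = 0, i.e. r^2 + (p(0) - 1) r + q(0) = 0, i.e. r^2 + 1 r = 0.
Discriminant: (1)^2 - 4(0) = 1, so r = (-1 ± 1)/2.
Solving: r_1 = 0, r_2 = -1.

indicial: r^2 + 1 r = 0; roots r_1 = 0, r_2 = -1


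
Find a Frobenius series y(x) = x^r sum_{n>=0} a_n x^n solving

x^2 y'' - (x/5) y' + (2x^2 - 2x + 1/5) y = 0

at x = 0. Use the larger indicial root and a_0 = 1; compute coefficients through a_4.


Write in Frobenius form y'' + (p(x)/x) y' + (q(x)/x^2) y = 0:
  p(x) = -1/5,  q(x) = 2x^2 - 2x + 1/5.
Indicial equation: r(r-1) + (-1/5) r + (1/5) = 0 -> roots r_1 = 1, r_2 = 1/5.
Take r = r_1 = 1. Let y(x) = x^r sum_{n>=0} a_n x^n with a_0 = 1.
Substitute y = x^r sum a_n x^n and match x^{r+n}. The recurrence is
  D(n) a_n - 2 a_{n-1} + 2 a_{n-2} = 0,  where D(n) = (r+n)(r+n-1) + (-1/5)(r+n) + (1/5).
  a_n = [2 a_{n-1} - 2 a_{n-2}] / D(n).
Since the indicial polynomial factors as (r - r_1)(r - r_2), D(n) = (r_1 + n - r_1)(r_1 + n - r_2) = n(n + 4/5).
Evaluating step by step (a_0 = 1):
  n = 1: D(1) = 1(1 + 4/5) = 9/5; numerator = 2(1) = 2; a_1 = (2)/(9/5) = 10/9
  n = 2: D(2) = 2(2 + 4/5) = 28/5; numerator = 2(10/9) - 2(1) = 2/9; a_2 = (2/9)/(28/5) = 5/126
  n = 3: D(3) = 3(3 + 4/5) = 57/5; numerator = 2(5/126) - 2(10/9) = -15/7; a_3 = (-15/7)/(57/5) = -25/133
  n = 4: D(4) = 4(4 + 4/5) = 96/5; numerator = 2(-25/133) - 2(5/126) = -545/1197; a_4 = (-545/1197)/(96/5) = -2725/114912

r = 1; a_0 = 1; a_1 = 10/9; a_2 = 5/126; a_3 = -25/133; a_4 = -2725/114912


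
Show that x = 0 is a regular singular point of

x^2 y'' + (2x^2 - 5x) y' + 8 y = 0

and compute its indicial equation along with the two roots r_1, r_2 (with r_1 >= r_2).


Divide by x^2 to reach normal form y'' + P_1(x) y' + P_2(x) y = 0 with P_1(x) = 2 - 5/x and P_2(x) = 8/x^2.
x = 0 is a singular point because the y'-coefficient 2 - 5/x has a pole at x = 0 and the y-coefficient 8/x^2 has a pole at x = 0.
It is a regular singular point because x P_1(x) = p(x) = 2x - 5 and x^2 P_2(x) = q(x) = 8 are polynomials, hence analytic at x = 0.
p(0) = -5,  q(0) = 8.
Indicial equation: r(r-1) + p(0) r + q(0) = 0, i.e. r^2 + (p(0) - 1) r + q(0) = 0, i.e. r^2 - 6 r + 8 = 0.
Discriminant: (-6)^2 - 4(8) = 4, so r = (6 ± 2)/2.
Solving: r_1 = 4, r_2 = 2.

indicial: r^2 - 6 r + 8 = 0; roots r_1 = 4, r_2 = 2


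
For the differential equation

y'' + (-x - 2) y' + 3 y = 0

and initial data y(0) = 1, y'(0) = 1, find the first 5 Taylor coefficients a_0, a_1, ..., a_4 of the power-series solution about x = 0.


Ansatz: y(x) = sum_{n>=0} a_n x^n, so y'(x) = sum_{n>=1} n a_n x^(n-1) and y''(x) = sum_{n>=2} n(n-1) a_n x^(n-2).
Substitute into P(x) y'' + Q(x) y' + R(x) y = 0 with P(x) = 1, Q(x) = -x - 2, R(x) = 3, and match powers of x.
Initial conditions: a_0 = 1, a_1 = 1.
Setting the coefficient of each power of x to zero and solving order by order (substituting the coefficients already found):
  x^0: 2 a_2 - 2 a_1 + 3 a_0 = 0  ->  2 a_2 = 2 a_1 - 3 a_0 = -1  ->  a_2 = -1/2
  x^1: 6 a_3 - 4 a_2 + 2 a_1 = 0  ->  6 a_3 = 4 a_2 - 2 a_1 = -4  ->  a_3 = -2/3
  x^2: 12 a_4 - 6 a_3 + a_2 = 0  ->  12 a_4 = 6 a_3 - a_2 = -7/2  ->  a_4 = -7/24
Truncated series: y(x) = 1 + x - (1/2) x^2 - (2/3) x^3 - (7/24) x^4 + O(x^5).

a_0 = 1; a_1 = 1; a_2 = -1/2; a_3 = -2/3; a_4 = -7/24


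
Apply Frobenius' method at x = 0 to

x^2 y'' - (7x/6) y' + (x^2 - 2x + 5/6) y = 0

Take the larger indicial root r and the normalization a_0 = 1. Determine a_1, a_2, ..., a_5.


Write in Frobenius form y'' + (p(x)/x) y' + (q(x)/x^2) y = 0:
  p(x) = -7/6,  q(x) = x^2 - 2x + 5/6.
Indicial equation: r(r-1) + (-7/6) r + (5/6) = 0 -> roots r_1 = 5/3, r_2 = 1/2.
Take r = r_1 = 5/3. Let y(x) = x^r sum_{n>=0} a_n x^n with a_0 = 1.
Substitute y = x^r sum a_n x^n and match x^{r+n}. The recurrence is
  D(n) a_n - 2 a_{n-1} + 1 a_{n-2} = 0,  where D(n) = (r+n)(r+n-1) + (-7/6)(r+n) + (5/6).
  a_n = [2 a_{n-1} - 1 a_{n-2}] / D(n).
Since the indicial polynomial factors as (r - r_1)(r - r_2), D(n) = (r_1 + n - r_1)(r_1 + n - r_2) = n(n + 7/6).
Evaluating step by step (a_0 = 1):
  n = 1: D(1) = 1(1 + 7/6) = 13/6; numerator = 2(1) = 2; a_1 = (2)/(13/6) = 12/13
  n = 2: D(2) = 2(2 + 7/6) = 19/3; numerator = 2(12/13) - 1(1) = 11/13; a_2 = (11/13)/(19/3) = 33/247
  n = 3: D(3) = 3(3 + 7/6) = 25/2; numerator = 2(33/247) - 1(12/13) = -162/247; a_3 = (-162/247)/(25/2) = -324/6175
  n = 4: D(4) = 4(4 + 7/6) = 62/3; numerator = 2(-324/6175) - 1(33/247) = -1473/6175; a_4 = (-1473/6175)/(62/3) = -4419/382850
  n = 5: D(5) = 5(5 + 7/6) = 185/6; numerator = 2(-4419/382850) - 1(-324/6175) = 225/7657; a_5 = (225/7657)/(185/6) = 270/283309

r = 5/3; a_0 = 1; a_1 = 12/13; a_2 = 33/247; a_3 = -324/6175; a_4 = -4419/382850; a_5 = 270/283309


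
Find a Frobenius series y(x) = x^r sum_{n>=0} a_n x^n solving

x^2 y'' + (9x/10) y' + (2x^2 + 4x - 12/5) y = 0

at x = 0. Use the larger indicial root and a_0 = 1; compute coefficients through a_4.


Write in Frobenius form y'' + (p(x)/x) y' + (q(x)/x^2) y = 0:
  p(x) = 9/10,  q(x) = 2x^2 + 4x - 12/5.
Indicial equation: r(r-1) + (9/10) r + (-12/5) = 0 -> roots r_1 = 8/5, r_2 = -3/2.
Take r = r_1 = 8/5. Let y(x) = x^r sum_{n>=0} a_n x^n with a_0 = 1.
Substitute y = x^r sum a_n x^n and match x^{r+n}. The recurrence is
  D(n) a_n + 4 a_{n-1} + 2 a_{n-2} = 0,  where D(n) = (r+n)(r+n-1) + (9/10)(r+n) + (-12/5).
  a_n = [-4 a_{n-1} - 2 a_{n-2}] / D(n).
Since the indicial polynomial factors as (r - r_1)(r - r_2), D(n) = (r_1 + n - r_1)(r_1 + n - r_2) = n(n + 31/10).
Evaluating step by step (a_0 = 1):
  n = 1: D(1) = 1(1 + 31/10) = 41/10; numerator = -4(1) = -4; a_1 = (-4)/(41/10) = -40/41
  n = 2: D(2) = 2(2 + 31/10) = 51/5; numerator = -4(-40/41) - 2(1) = 78/41; a_2 = (78/41)/(51/5) = 130/697
  n = 3: D(3) = 3(3 + 31/10) = 183/10; numerator = -4(130/697) - 2(-40/41) = 840/697; a_3 = (840/697)/(183/10) = 2800/42517
  n = 4: D(4) = 4(4 + 31/10) = 142/5; numerator = -4(2800/42517) - 2(130/697) = -660/1037; a_4 = (-660/1037)/(142/5) = -1650/73627

r = 8/5; a_0 = 1; a_1 = -40/41; a_2 = 130/697; a_3 = 2800/42517; a_4 = -1650/73627


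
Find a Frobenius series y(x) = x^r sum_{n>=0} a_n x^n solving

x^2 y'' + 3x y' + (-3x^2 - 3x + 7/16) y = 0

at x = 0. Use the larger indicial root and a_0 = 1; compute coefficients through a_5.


Write in Frobenius form y'' + (p(x)/x) y' + (q(x)/x^2) y = 0:
  p(x) = 3,  q(x) = -3x^2 - 3x + 7/16.
Indicial equation: r(r-1) + (3) r + (7/16) = 0 -> roots r_1 = -1/4, r_2 = -7/4.
Take r = r_1 = -1/4. Let y(x) = x^r sum_{n>=0} a_n x^n with a_0 = 1.
Substitute y = x^r sum a_n x^n and match x^{r+n}. The recurrence is
  D(n) a_n - 3 a_{n-1} - 3 a_{n-2} = 0,  where D(n) = (r+n)(r+n-1) + (3)(r+n) + (7/16).
  a_n = [3 a_{n-1} + 3 a_{n-2}] / D(n).
Since the indicial polynomial factors as (r - r_1)(r - r_2), D(n) = (r_1 + n - r_1)(r_1 + n - r_2) = n(n + 3/2).
Evaluating step by step (a_0 = 1):
  n = 1: D(1) = 1(1 + 3/2) = 5/2; numerator = 3(1) = 3; a_1 = (3)/(5/2) = 6/5
  n = 2: D(2) = 2(2 + 3/2) = 7; numerator = 3(6/5) + 3(1) = 33/5; a_2 = (33/5)/(7) = 33/35
  n = 3: D(3) = 3(3 + 3/2) = 27/2; numerator = 3(33/35) + 3(6/5) = 45/7; a_3 = (45/7)/(27/2) = 10/21
  n = 4: D(4) = 4(4 + 3/2) = 22; numerator = 3(10/21) + 3(33/35) = 149/35; a_4 = (149/35)/(22) = 149/770
  n = 5: D(5) = 5(5 + 3/2) = 65/2; numerator = 3(149/770) + 3(10/21) = 221/110; a_5 = (221/110)/(65/2) = 17/275

r = -1/4; a_0 = 1; a_1 = 6/5; a_2 = 33/35; a_3 = 10/21; a_4 = 149/770; a_5 = 17/275


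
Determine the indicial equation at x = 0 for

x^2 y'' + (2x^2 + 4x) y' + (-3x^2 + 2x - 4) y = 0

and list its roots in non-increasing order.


Divide by x^2 to reach normal form y'' + P_1(x) y' + P_2(x) y = 0 with P_1(x) = 2 + 4/x and P_2(x) = -3 + 2/x - 4/x^2.
x = 0 is a singular point because the y'-coefficient 2 + 4/x has a pole at x = 0 and the y-coefficient -3 + 2/x - 4/x^2 has a pole at x = 0.
It is a regular singular point because x P_1(x) = p(x) = 2x + 4 and x^2 P_2(x) = q(x) = -3x^2 + 2x - 4 are polynomials, hence analytic at x = 0.
p(0) = 4,  q(0) = -4.
Indicial equation: r(r-1) + p(0) r + q(0) = 0, i.e. r^2 + (p(0) - 1) r + q(0) = 0, i.e. r^2 + 3 r - 4 = 0.
Discriminant: (3)^2 - 4(-4) = 25, so r = (-3 ± 5)/2.
Solving: r_1 = 1, r_2 = -4.

indicial: r^2 + 3 r - 4 = 0; roots r_1 = 1, r_2 = -4


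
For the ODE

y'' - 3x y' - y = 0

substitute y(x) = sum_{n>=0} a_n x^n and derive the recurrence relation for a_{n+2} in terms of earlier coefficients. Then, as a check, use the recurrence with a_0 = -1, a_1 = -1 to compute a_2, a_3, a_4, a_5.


Substitute y = sum_n a_n x^n.
y''(x) has coefficient (n+2)(n+1) a_{n+2} at x^n;
-3 x y'(x) has coefficient -3 n a_n at x^n (shift);
-y(x) has coefficient -1 a_n at x^n.
Matching x^n: (n+2)(n+1) a_{n+2} + (-3n - 1) a_n = 0.
Thus a_{n+2} = (3n + 1) / ((n+1)(n+2)) * a_n.

Check with a_0 = -1, a_1 = -1 (apply the recurrence for n = 0, 1, 2, 3): a_0 = -1, a_1 = -1, a_2 = -1/2, a_3 = -2/3, a_4 = -7/24, a_5 = -1/3.

a_(n+2) = (3n + 1) / ((n+1)(n+2)) * a_n; check: a_0 = -1, a_1 = -1, a_2 = -1/2, a_3 = -2/3, a_4 = -7/24, a_5 = -1/3


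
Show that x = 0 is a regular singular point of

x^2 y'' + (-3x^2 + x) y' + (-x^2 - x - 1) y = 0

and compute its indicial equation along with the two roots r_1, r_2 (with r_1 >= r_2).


Divide by x^2 to reach normal form y'' + P_1(x) y' + P_2(x) y = 0 with P_1(x) = -3 + 1/x and P_2(x) = -1 - 1/x - 1/x^2.
x = 0 is a singular point because the y'-coefficient -3 + 1/x has a pole at x = 0 and the y-coefficient -1 - 1/x - 1/x^2 has a pole at x = 0.
It is a regular singular point because x P_1(x) = p(x) = 1 - 3x and x^2 P_2(x) = q(x) = -x^2 - x - 1 are polynomials, hence analytic at x = 0.
p(0) = 1,  q(0) = -1.
Indicial equation: r(r-1) + p(0) r + q(0) = 0, i.e. r^2 + (p(0) - 1) r + q(0) = 0, i.e. r^2 - 1 = 0.
Discriminant: (0)^2 - 4(-1) = 4, so r = (0 ± 2)/2.
Solving: r_1 = 1, r_2 = -1.

indicial: r^2 - 1 = 0; roots r_1 = 1, r_2 = -1


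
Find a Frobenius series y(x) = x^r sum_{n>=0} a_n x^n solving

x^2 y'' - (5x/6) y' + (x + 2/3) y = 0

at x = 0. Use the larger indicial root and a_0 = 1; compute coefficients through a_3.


Write in Frobenius form y'' + (p(x)/x) y' + (q(x)/x^2) y = 0:
  p(x) = -5/6,  q(x) = x + 2/3.
Indicial equation: r(r-1) + (-5/6) r + (2/3) = 0 -> roots r_1 = 4/3, r_2 = 1/2.
Take r = r_1 = 4/3. Let y(x) = x^r sum_{n>=0} a_n x^n with a_0 = 1.
Substitute y = x^r sum a_n x^n and match x^{r+n}. The recurrence is
  D(n) a_n + 1 a_{n-1} = 0,  where D(n) = (r+n)(r+n-1) + (-5/6)(r+n) + (2/3).
  a_n = -1 / D(n) * a_{n-1}.
Since the indicial polynomial factors as (r - r_1)(r - r_2), D(n) = (r_1 + n - r_1)(r_1 + n - r_2) = n(n + 5/6).
Evaluating step by step (a_0 = 1):
  n = 1: D(1) = 1(1 + 5/6) = 11/6; numerator = -1(1) = -1; a_1 = (-1)/(11/6) = -6/11
  n = 2: D(2) = 2(2 + 5/6) = 17/3; numerator = -1(-6/11) = 6/11; a_2 = (6/11)/(17/3) = 18/187
  n = 3: D(3) = 3(3 + 5/6) = 23/2; numerator = -1(18/187) = -18/187; a_3 = (-18/187)/(23/2) = -36/4301

r = 4/3; a_0 = 1; a_1 = -6/11; a_2 = 18/187; a_3 = -36/4301


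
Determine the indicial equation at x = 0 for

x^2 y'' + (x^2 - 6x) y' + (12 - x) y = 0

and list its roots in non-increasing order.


Divide by x^2 to reach normal form y'' + P_1(x) y' + P_2(x) y = 0 with P_1(x) = 1 - 6/x and P_2(x) = -1/x + 12/x^2.
x = 0 is a singular point because the y'-coefficient 1 - 6/x has a pole at x = 0 and the y-coefficient -1/x + 12/x^2 has a pole at x = 0.
It is a regular singular point because x P_1(x) = p(x) = x - 6 and x^2 P_2(x) = q(x) = 12 - x are polynomials, hence analytic at x = 0.
p(0) = -6,  q(0) = 12.
Indicial equation: r(r-1) + p(0) r + q(0) = 0, i.e. r^2 + (p(0) - 1) r + q(0) = 0, i.e. r^2 - 7 r + 12 = 0.
Discriminant: (-7)^2 - 4(12) = 1, so r = (7 ± 1)/2.
Solving: r_1 = 4, r_2 = 3.

indicial: r^2 - 7 r + 12 = 0; roots r_1 = 4, r_2 = 3


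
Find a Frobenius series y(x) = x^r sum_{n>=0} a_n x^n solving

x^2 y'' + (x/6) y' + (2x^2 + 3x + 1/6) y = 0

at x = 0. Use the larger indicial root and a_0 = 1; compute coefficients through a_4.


Write in Frobenius form y'' + (p(x)/x) y' + (q(x)/x^2) y = 0:
  p(x) = 1/6,  q(x) = 2x^2 + 3x + 1/6.
Indicial equation: r(r-1) + (1/6) r + (1/6) = 0 -> roots r_1 = 1/2, r_2 = 1/3.
Take r = r_1 = 1/2. Let y(x) = x^r sum_{n>=0} a_n x^n with a_0 = 1.
Substitute y = x^r sum a_n x^n and match x^{r+n}. The recurrence is
  D(n) a_n + 3 a_{n-1} + 2 a_{n-2} = 0,  where D(n) = (r+n)(r+n-1) + (1/6)(r+n) + (1/6).
  a_n = [-3 a_{n-1} - 2 a_{n-2}] / D(n).
Since the indicial polynomial factors as (r - r_1)(r - r_2), D(n) = (r_1 + n - r_1)(r_1 + n - r_2) = n(n + 1/6).
Evaluating step by step (a_0 = 1):
  n = 1: D(1) = 1(1 + 1/6) = 7/6; numerator = -3(1) = -3; a_1 = (-3)/(7/6) = -18/7
  n = 2: D(2) = 2(2 + 1/6) = 13/3; numerator = -3(-18/7) - 2(1) = 40/7; a_2 = (40/7)/(13/3) = 120/91
  n = 3: D(3) = 3(3 + 1/6) = 19/2; numerator = -3(120/91) - 2(-18/7) = 108/91; a_3 = (108/91)/(19/2) = 216/1729
  n = 4: D(4) = 4(4 + 1/6) = 50/3; numerator = -3(216/1729) - 2(120/91) = -744/247; a_4 = (-744/247)/(50/3) = -1116/6175

r = 1/2; a_0 = 1; a_1 = -18/7; a_2 = 120/91; a_3 = 216/1729; a_4 = -1116/6175


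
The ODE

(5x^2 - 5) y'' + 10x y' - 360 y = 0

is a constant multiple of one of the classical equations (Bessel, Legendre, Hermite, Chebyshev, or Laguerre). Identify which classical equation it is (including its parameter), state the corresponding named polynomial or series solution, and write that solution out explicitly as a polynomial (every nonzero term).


All three coefficients share the factor -5; dividing through by -5 gives  (1 - x^2) y'' - 2x y' + 72 y = 0.
This matches the Legendre equation (1 - x^2) y'' - 2x y' + n(n+1) y = 0 (note the -2x y' term) with n(n+1) = 72, so n = 8; the polynomial solution is P_8(x).
With y = sum_k a_k x^k, matching x^k gives (k+2)(k+1) a_{k+2} = [k(k+1) - n(n+1)] a_k = (k - 8)(k + 9) a_k. The right side vanishes at k = 8, so the series with the parity of 8 terminates at degree 8.
Standard normalization (P_n(1) = 1): leading coefficient (2n)!/(2^n (n!)^2) = 20922789888000/(256*1625702400) = 6435/128, so a_8 = 6435/128. Work downward with a_k = (k+1)(k+2) a_{k+2} / ((k - 8)(k + 9)):
  a_6 = (7)(8)(6435/128) / ((6 - 8)(6 + 9)) = (45045/16)/(-30) = -3003/32
  a_4 = (5)(6)(-3003/32) / ((4 - 8)(4 + 9)) = (-45045/16)/(-52) = 3465/64
  a_2 = (3)(4)(3465/64) / ((2 - 8)(2 + 9)) = (10395/16)/(-66) = -315/32
  a_0 = (1)(2)(-315/32) / ((0 - 8)(0 + 9)) = (-315/16)/(-72) = 35/128
Hence P_8(x) = 6435 x^8/128 - 3003 x^6/32 + 3465 x^4/64 - 315 x^2/32 + 35/128.

P_8(x); series = 6435 x^8/128 - 3003 x^6/32 + 3465 x^4/64 - 315 x^2/32 + 35/128


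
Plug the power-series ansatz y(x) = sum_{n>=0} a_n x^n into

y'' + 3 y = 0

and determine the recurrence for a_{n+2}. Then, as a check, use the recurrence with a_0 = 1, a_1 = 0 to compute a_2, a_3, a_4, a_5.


Substitute y = sum_n a_n x^n into y'' + (const) y = 0.
y''(x) = sum_{n>=0} (n+2)(n+1) a_{n+2} x^n.
The ODE becomes sum_n [(n+2)(n+1) a_{n+2} + 3 a_n] x^n = 0.
Setting each coefficient to zero gives the recurrence:
  (n+2)(n+1) a_{n+2} + 3 a_n = 0,
  a_{n+2} = -3 / ((n+1)(n+2)) a_n.

Check with a_0 = 1, a_1 = 0 (apply the recurrence for n = 0, 1, 2, 3): a_0 = 1, a_1 = 0, a_2 = -3/2, a_3 = 0, a_4 = 3/8, a_5 = 0.

a_{n+2} = -3/((n+1)(n+2)) * a_n; check: a_0 = 1, a_1 = 0, a_2 = -3/2, a_3 = 0, a_4 = 3/8, a_5 = 0


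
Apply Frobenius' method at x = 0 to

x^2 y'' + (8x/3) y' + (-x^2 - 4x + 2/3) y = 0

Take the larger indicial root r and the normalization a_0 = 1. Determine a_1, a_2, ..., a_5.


Write in Frobenius form y'' + (p(x)/x) y' + (q(x)/x^2) y = 0:
  p(x) = 8/3,  q(x) = -x^2 - 4x + 2/3.
Indicial equation: r(r-1) + (8/3) r + (2/3) = 0 -> roots r_1 = -2/3, r_2 = -1.
Take r = r_1 = -2/3. Let y(x) = x^r sum_{n>=0} a_n x^n with a_0 = 1.
Substitute y = x^r sum a_n x^n and match x^{r+n}. The recurrence is
  D(n) a_n - 4 a_{n-1} - 1 a_{n-2} = 0,  where D(n) = (r+n)(r+n-1) + (8/3)(r+n) + (2/3).
  a_n = [4 a_{n-1} + 1 a_{n-2}] / D(n).
Since the indicial polynomial factors as (r - r_1)(r - r_2), D(n) = (r_1 + n - r_1)(r_1 + n - r_2) = n(n + 1/3).
Evaluating step by step (a_0 = 1):
  n = 1: D(1) = 1(1 + 1/3) = 4/3; numerator = 4(1) = 4; a_1 = (4)/(4/3) = 3
  n = 2: D(2) = 2(2 + 1/3) = 14/3; numerator = 4(3) + 1(1) = 13; a_2 = (13)/(14/3) = 39/14
  n = 3: D(3) = 3(3 + 1/3) = 10; numerator = 4(39/14) + 1(3) = 99/7; a_3 = (99/7)/(10) = 99/70
  n = 4: D(4) = 4(4 + 1/3) = 52/3; numerator = 4(99/70) + 1(39/14) = 591/70; a_4 = (591/70)/(52/3) = 1773/3640
  n = 5: D(5) = 5(5 + 1/3) = 80/3; numerator = 4(1773/3640) + 1(99/70) = 306/91; a_5 = (306/91)/(80/3) = 459/3640

r = -2/3; a_0 = 1; a_1 = 3; a_2 = 39/14; a_3 = 99/70; a_4 = 1773/3640; a_5 = 459/3640


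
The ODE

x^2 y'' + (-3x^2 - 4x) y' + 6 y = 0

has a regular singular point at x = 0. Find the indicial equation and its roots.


Divide by x^2 to reach normal form y'' + P_1(x) y' + P_2(x) y = 0 with P_1(x) = -3 - 4/x and P_2(x) = 6/x^2.
x = 0 is a singular point because the y'-coefficient -3 - 4/x has a pole at x = 0 and the y-coefficient 6/x^2 has a pole at x = 0.
It is a regular singular point because x P_1(x) = p(x) = -3x - 4 and x^2 P_2(x) = q(x) = 6 are polynomials, hence analytic at x = 0.
p(0) = -4,  q(0) = 6.
Indicial equation: r(r-1) + p(0) r + q(0) = 0, i.e. r^2 + (p(0) - 1) r + q(0) = 0, i.e. r^2 - 5 r + 6 = 0.
Discriminant: (-5)^2 - 4(6) = 1, so r = (5 ± 1)/2.
Solving: r_1 = 3, r_2 = 2.

indicial: r^2 - 5 r + 6 = 0; roots r_1 = 3, r_2 = 2


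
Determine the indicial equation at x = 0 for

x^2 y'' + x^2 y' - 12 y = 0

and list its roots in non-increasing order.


Divide by x^2 to reach normal form y'' + P_1(x) y' + P_2(x) y = 0 with P_1(x) = 1 and P_2(x) = -12/x^2.
x = 0 is a singular point because the y-coefficient -12/x^2 has a pole at x = 0.
It is a regular singular point because x P_1(x) = p(x) = x and x^2 P_2(x) = q(x) = -12 are polynomials, hence analytic at x = 0.
p(0) = 0,  q(0) = -12.
Indicial equation: r(r-1) + p(0) r + q(0) = 0, i.e. r^2 + (p(0) - 1) r + q(0) = 0, i.e. r^2 - 1 r - 12 = 0.
Discriminant: (-1)^2 - 4(-12) = 49, so r = (1 ± 7)/2.
Solving: r_1 = 4, r_2 = -3.

indicial: r^2 - 1 r - 12 = 0; roots r_1 = 4, r_2 = -3


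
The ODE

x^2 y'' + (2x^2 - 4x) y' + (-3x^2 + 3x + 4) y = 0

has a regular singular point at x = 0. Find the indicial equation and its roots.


Divide by x^2 to reach normal form y'' + P_1(x) y' + P_2(x) y = 0 with P_1(x) = 2 - 4/x and P_2(x) = -3 + 3/x + 4/x^2.
x = 0 is a singular point because the y'-coefficient 2 - 4/x has a pole at x = 0 and the y-coefficient -3 + 3/x + 4/x^2 has a pole at x = 0.
It is a regular singular point because x P_1(x) = p(x) = 2x - 4 and x^2 P_2(x) = q(x) = -3x^2 + 3x + 4 are polynomials, hence analytic at x = 0.
p(0) = -4,  q(0) = 4.
Indicial equation: r(r-1) + p(0) r + q(0) = 0, i.e. r^2 + (p(0) - 1) r + q(0) = 0, i.e. r^2 - 5 r + 4 = 0.
Discriminant: (-5)^2 - 4(4) = 9, so r = (5 ± 3)/2.
Solving: r_1 = 4, r_2 = 1.

indicial: r^2 - 5 r + 4 = 0; roots r_1 = 4, r_2 = 1


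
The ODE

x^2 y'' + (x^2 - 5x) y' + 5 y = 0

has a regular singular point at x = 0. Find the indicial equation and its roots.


Divide by x^2 to reach normal form y'' + P_1(x) y' + P_2(x) y = 0 with P_1(x) = 1 - 5/x and P_2(x) = 5/x^2.
x = 0 is a singular point because the y'-coefficient 1 - 5/x has a pole at x = 0 and the y-coefficient 5/x^2 has a pole at x = 0.
It is a regular singular point because x P_1(x) = p(x) = x - 5 and x^2 P_2(x) = q(x) = 5 are polynomials, hence analytic at x = 0.
p(0) = -5,  q(0) = 5.
Indicial equation: r(r-1) + p(0) r + q(0) = 0, i.e. r^2 + (p(0) - 1) r + q(0) = 0, i.e. r^2 - 6 r + 5 = 0.
Discriminant: (-6)^2 - 4(5) = 16, so r = (6 ± 4)/2.
Solving: r_1 = 5, r_2 = 1.

indicial: r^2 - 6 r + 5 = 0; roots r_1 = 5, r_2 = 1


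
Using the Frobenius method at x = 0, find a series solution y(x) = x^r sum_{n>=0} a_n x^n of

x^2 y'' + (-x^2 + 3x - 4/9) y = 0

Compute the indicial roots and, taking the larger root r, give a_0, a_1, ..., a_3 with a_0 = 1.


Write in Frobenius form y'' + (p(x)/x) y' + (q(x)/x^2) y = 0:
  p(x) = 0,  q(x) = -x^2 + 3x - 4/9.
Indicial equation: r(r-1) + (0) r + (-4/9) = 0 -> roots r_1 = 4/3, r_2 = -1/3.
Take r = r_1 = 4/3. Let y(x) = x^r sum_{n>=0} a_n x^n with a_0 = 1.
Substitute y = x^r sum a_n x^n and match x^{r+n}. The recurrence is
  D(n) a_n + 3 a_{n-1} - 1 a_{n-2} = 0,  where D(n) = (r+n)(r+n-1) + (0)(r+n) + (-4/9).
  a_n = [-3 a_{n-1} + 1 a_{n-2}] / D(n).
Since the indicial polynomial factors as (r - r_1)(r - r_2), D(n) = (r_1 + n - r_1)(r_1 + n - r_2) = n(n + 5/3).
Evaluating step by step (a_0 = 1):
  n = 1: D(1) = 1(1 + 5/3) = 8/3; numerator = -3(1) = -3; a_1 = (-3)/(8/3) = -9/8
  n = 2: D(2) = 2(2 + 5/3) = 22/3; numerator = -3(-9/8) + 1(1) = 35/8; a_2 = (35/8)/(22/3) = 105/176
  n = 3: D(3) = 3(3 + 5/3) = 14; numerator = -3(105/176) + 1(-9/8) = -513/176; a_3 = (-513/176)/(14) = -513/2464

r = 4/3; a_0 = 1; a_1 = -9/8; a_2 = 105/176; a_3 = -513/2464


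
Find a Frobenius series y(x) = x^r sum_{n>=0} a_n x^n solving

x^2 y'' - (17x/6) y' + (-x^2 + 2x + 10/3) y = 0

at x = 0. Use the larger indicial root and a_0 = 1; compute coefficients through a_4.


Write in Frobenius form y'' + (p(x)/x) y' + (q(x)/x^2) y = 0:
  p(x) = -17/6,  q(x) = -x^2 + 2x + 10/3.
Indicial equation: r(r-1) + (-17/6) r + (10/3) = 0 -> roots r_1 = 5/2, r_2 = 4/3.
Take r = r_1 = 5/2. Let y(x) = x^r sum_{n>=0} a_n x^n with a_0 = 1.
Substitute y = x^r sum a_n x^n and match x^{r+n}. The recurrence is
  D(n) a_n + 2 a_{n-1} - 1 a_{n-2} = 0,  where D(n) = (r+n)(r+n-1) + (-17/6)(r+n) + (10/3).
  a_n = [-2 a_{n-1} + 1 a_{n-2}] / D(n).
Since the indicial polynomial factors as (r - r_1)(r - r_2), D(n) = (r_1 + n - r_1)(r_1 + n - r_2) = n(n + 7/6).
Evaluating step by step (a_0 = 1):
  n = 1: D(1) = 1(1 + 7/6) = 13/6; numerator = -2(1) = -2; a_1 = (-2)/(13/6) = -12/13
  n = 2: D(2) = 2(2 + 7/6) = 19/3; numerator = -2(-12/13) + 1(1) = 37/13; a_2 = (37/13)/(19/3) = 111/247
  n = 3: D(3) = 3(3 + 7/6) = 25/2; numerator = -2(111/247) + 1(-12/13) = -450/247; a_3 = (-450/247)/(25/2) = -36/247
  n = 4: D(4) = 4(4 + 7/6) = 62/3; numerator = -2(-36/247) + 1(111/247) = 183/247; a_4 = (183/247)/(62/3) = 549/15314

r = 5/2; a_0 = 1; a_1 = -12/13; a_2 = 111/247; a_3 = -36/247; a_4 = 549/15314


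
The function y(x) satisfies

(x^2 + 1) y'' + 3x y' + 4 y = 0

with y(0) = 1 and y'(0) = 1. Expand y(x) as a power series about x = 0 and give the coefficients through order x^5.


Ansatz: y(x) = sum_{n>=0} a_n x^n, so y'(x) = sum_{n>=1} n a_n x^(n-1) and y''(x) = sum_{n>=2} n(n-1) a_n x^(n-2).
Substitute into P(x) y'' + Q(x) y' + R(x) y = 0 with P(x) = x^2 + 1, Q(x) = 3x, R(x) = 4, and match powers of x.
Initial conditions: a_0 = 1, a_1 = 1.
Setting the coefficient of each power of x to zero and solving order by order (substituting the coefficients already found):
  x^0: 2 a_2 + 4 a_0 = 0  ->  2 a_2 = -4 a_0 = -4  ->  a_2 = -2
  x^1: 6 a_3 + 7 a_1 = 0  ->  6 a_3 = -7 a_1 = -7  ->  a_3 = -7/6
  x^2: 12 a_4 + 12 a_2 = 0  ->  12 a_4 = -12 a_2 = 24  ->  a_4 = 2
  x^3: 20 a_5 + 19 a_3 = 0  ->  20 a_5 = -19 a_3 = 133/6  ->  a_5 = 133/120
Truncated series: y(x) = 1 + x - 2 x^2 - (7/6) x^3 + 2 x^4 + (133/120) x^5 + O(x^6).

a_0 = 1; a_1 = 1; a_2 = -2; a_3 = -7/6; a_4 = 2; a_5 = 133/120


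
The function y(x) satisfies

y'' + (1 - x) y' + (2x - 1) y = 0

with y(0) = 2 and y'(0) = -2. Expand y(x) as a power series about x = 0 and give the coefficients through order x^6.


Ansatz: y(x) = sum_{n>=0} a_n x^n, so y'(x) = sum_{n>=1} n a_n x^(n-1) and y''(x) = sum_{n>=2} n(n-1) a_n x^(n-2).
Substitute into P(x) y'' + Q(x) y' + R(x) y = 0 with P(x) = 1, Q(x) = 1 - x, R(x) = 2x - 1, and match powers of x.
Initial conditions: a_0 = 2, a_1 = -2.
Setting the coefficient of each power of x to zero and solving order by order (substituting the coefficients already found):
  x^0: 2 a_2 + a_1 - a_0 = 0  ->  2 a_2 = -a_1 + a_0 = 4  ->  a_2 = 2
  x^1: 6 a_3 + 2 a_2 - 2 a_1 + 2 a_0 = 0  ->  6 a_3 = -2 a_2 + 2 a_1 - 2 a_0 = -12  ->  a_3 = -2
  x^2: 12 a_4 + 3 a_3 - 3 a_2 + 2 a_1 = 0  ->  12 a_4 = -3 a_3 + 3 a_2 - 2 a_1 = 16  ->  a_4 = 4/3
  x^3: 20 a_5 + 4 a_4 - 4 a_3 + 2 a_2 = 0  ->  20 a_5 = -4 a_4 + 4 a_3 - 2 a_2 = -52/3  ->  a_5 = -13/15
  x^4: 30 a_6 + 5 a_5 - 5 a_4 + 2 a_3 = 0  ->  30 a_6 = -5 a_5 + 5 a_4 - 2 a_3 = 15  ->  a_6 = 1/2
Truncated series: y(x) = 2 - 2 x + 2 x^2 - 2 x^3 + (4/3) x^4 - (13/15) x^5 + (1/2) x^6 + O(x^7).

a_0 = 2; a_1 = -2; a_2 = 2; a_3 = -2; a_4 = 4/3; a_5 = -13/15; a_6 = 1/2


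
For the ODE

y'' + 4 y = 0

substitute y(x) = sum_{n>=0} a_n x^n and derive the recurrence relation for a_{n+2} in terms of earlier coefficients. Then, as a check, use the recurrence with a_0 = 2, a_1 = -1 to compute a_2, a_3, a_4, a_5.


Substitute y = sum_n a_n x^n into y'' + (const) y = 0.
y''(x) = sum_{n>=0} (n+2)(n+1) a_{n+2} x^n.
The ODE becomes sum_n [(n+2)(n+1) a_{n+2} + 4 a_n] x^n = 0.
Setting each coefficient to zero gives the recurrence:
  (n+2)(n+1) a_{n+2} + 4 a_n = 0,
  a_{n+2} = -4 / ((n+1)(n+2)) a_n.

Check with a_0 = 2, a_1 = -1 (apply the recurrence for n = 0, 1, 2, 3): a_0 = 2, a_1 = -1, a_2 = -4, a_3 = 2/3, a_4 = 4/3, a_5 = -2/15.

a_{n+2} = -4/((n+1)(n+2)) * a_n; check: a_0 = 2, a_1 = -1, a_2 = -4, a_3 = 2/3, a_4 = 4/3, a_5 = -2/15


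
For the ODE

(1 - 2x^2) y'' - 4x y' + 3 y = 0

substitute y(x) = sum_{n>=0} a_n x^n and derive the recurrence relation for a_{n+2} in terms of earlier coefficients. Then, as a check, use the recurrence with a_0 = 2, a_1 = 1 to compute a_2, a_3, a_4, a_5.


Substitute y = sum_n a_n x^n.
(1 - 2 x^2) y'' contributes (n+2)(n+1) a_{n+2} - 2 n(n-1) a_n at x^n.
-4 x y'(x) contributes -4 n a_n at x^n.
3 y(x) contributes 3 a_n at x^n.
Matching x^n: (n+2)(n+1) a_{n+2} + (-2 n(n-1) - 4 n + 3) a_n = 0.
Thus a_{n+2} = (2 n(n-1) + 4 n - 3) / ((n+1)(n+2)) * a_n.

Check with a_0 = 2, a_1 = 1 (apply the recurrence for n = 0, 1, 2, 3): a_0 = 2, a_1 = 1, a_2 = -3, a_3 = 1/6, a_4 = -9/4, a_5 = 7/40.

a_(n+2) = (2 n(n-1) + 4 n - 3) / ((n+1)(n+2)) * a_n; check: a_0 = 2, a_1 = 1, a_2 = -3, a_3 = 1/6, a_4 = -9/4, a_5 = 7/40


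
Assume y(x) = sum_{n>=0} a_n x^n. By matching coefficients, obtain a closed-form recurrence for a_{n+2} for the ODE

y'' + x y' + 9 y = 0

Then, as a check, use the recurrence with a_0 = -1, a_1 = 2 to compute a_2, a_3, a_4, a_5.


Substitute y = sum_n a_n x^n.
y''(x) has coefficient (n+2)(n+1) a_{n+2} at x^n;
x y'(x) has coefficient n a_n at x^n (shift);
9 y(x) has coefficient 9 a_n at x^n.
Matching x^n: (n+2)(n+1) a_{n+2} + (n + 9) a_n = 0.
Thus a_{n+2} = (-n - 9) / ((n+1)(n+2)) * a_n.

Check with a_0 = -1, a_1 = 2 (apply the recurrence for n = 0, 1, 2, 3): a_0 = -1, a_1 = 2, a_2 = 9/2, a_3 = -10/3, a_4 = -33/8, a_5 = 2.

a_(n+2) = (-n - 9) / ((n+1)(n+2)) * a_n; check: a_0 = -1, a_1 = 2, a_2 = 9/2, a_3 = -10/3, a_4 = -33/8, a_5 = 2


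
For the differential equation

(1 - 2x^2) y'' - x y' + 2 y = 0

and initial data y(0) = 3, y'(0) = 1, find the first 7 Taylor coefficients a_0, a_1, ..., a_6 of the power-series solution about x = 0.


Ansatz: y(x) = sum_{n>=0} a_n x^n, so y'(x) = sum_{n>=1} n a_n x^(n-1) and y''(x) = sum_{n>=2} n(n-1) a_n x^(n-2).
Substitute into P(x) y'' + Q(x) y' + R(x) y = 0 with P(x) = 1 - 2x^2, Q(x) = -x, R(x) = 2, and match powers of x.
Initial conditions: a_0 = 3, a_1 = 1.
Setting the coefficient of each power of x to zero and solving order by order (substituting the coefficients already found):
  x^0: 2 a_2 + 2 a_0 = 0  ->  2 a_2 = -2 a_0 = -6  ->  a_2 = -3
  x^1: 6 a_3 + a_1 = 0  ->  6 a_3 = -a_1 = -1  ->  a_3 = -1/6
  x^2: 12 a_4 - 4 a_2 = 0  ->  12 a_4 = 4 a_2 = -12  ->  a_4 = -1
  x^3: 20 a_5 - 13 a_3 = 0  ->  20 a_5 = 13 a_3 = -13/6  ->  a_5 = -13/120
  x^4: 30 a_6 - 26 a_4 = 0  ->  30 a_6 = 26 a_4 = -26  ->  a_6 = -13/15
Truncated series: y(x) = 3 + x - 3 x^2 - (1/6) x^3 - x^4 - (13/120) x^5 - (13/15) x^6 + O(x^7).

a_0 = 3; a_1 = 1; a_2 = -3; a_3 = -1/6; a_4 = -1; a_5 = -13/120; a_6 = -13/15


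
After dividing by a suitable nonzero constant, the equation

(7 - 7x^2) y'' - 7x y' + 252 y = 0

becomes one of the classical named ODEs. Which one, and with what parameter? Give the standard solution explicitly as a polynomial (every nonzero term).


All three coefficients share the factor 7; dividing through by 7 gives  (1 - x^2) y'' - x y' + 36 y = 0.
This matches the Chebyshev equation (1 - x^2) y'' - x y' + n^2 y = 0 (note the -x y' term, not -2x y') with n^2 = 36, so n = 6; the polynomial solution is T_6(x).
With y = sum_k a_k x^k, matching x^k gives (k+2)(k+1) a_{k+2} = (k^2 - n^2) a_k = (k - 6)(k + 6) a_k. The right side vanishes at k = 6, so the series with the parity of 6 terminates at degree 6.
Standard normalization: leading coefficient of T_n is 2^(n-1), so a_6 = 2^5 = 32. Work downward with a_k = (k+1)(k+2) a_{k+2} / ((k - 6)(k + 6)):
  a_4 = (5)(6)(32) / ((4 - 6)(4 + 6)) = 960/(-20) = -48
  a_2 = (3)(4)(-48) / ((2 - 6)(2 + 6)) = -576/(-32) = 18
  a_0 = (1)(2)(18) / ((0 - 6)(0 + 6)) = 36/(-36) = -1
Hence T_6(x) = 32 x^6 - 48 x^4 + 18 x^2 - 1.

T_6(x); series = 32 x^6 - 48 x^4 + 18 x^2 - 1


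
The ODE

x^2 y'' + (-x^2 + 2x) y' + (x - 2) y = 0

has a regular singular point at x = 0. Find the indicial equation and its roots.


Divide by x^2 to reach normal form y'' + P_1(x) y' + P_2(x) y = 0 with P_1(x) = -1 + 2/x and P_2(x) = 1/x - 2/x^2.
x = 0 is a singular point because the y'-coefficient -1 + 2/x has a pole at x = 0 and the y-coefficient 1/x - 2/x^2 has a pole at x = 0.
It is a regular singular point because x P_1(x) = p(x) = 2 - x and x^2 P_2(x) = q(x) = x - 2 are polynomials, hence analytic at x = 0.
p(0) = 2,  q(0) = -2.
Indicial equation: r(r-1) + p(0) r + q(0) = 0, i.e. r^2 + (p(0) - 1) r + q(0) = 0, i.e. r^2 + 1 r - 2 = 0.
Discriminant: (1)^2 - 4(-2) = 9, so r = (-1 ± 3)/2.
Solving: r_1 = 1, r_2 = -2.

indicial: r^2 + 1 r - 2 = 0; roots r_1 = 1, r_2 = -2


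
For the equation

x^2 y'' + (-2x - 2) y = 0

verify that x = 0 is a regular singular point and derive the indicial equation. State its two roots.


Divide by x^2 to reach normal form y'' + P_1(x) y' + P_2(x) y = 0 with P_1(x) = 0 and P_2(x) = -2/x - 2/x^2.
x = 0 is a singular point because the y-coefficient -2/x - 2/x^2 has a pole at x = 0.
It is a regular singular point because x P_1(x) = p(x) = 0 and x^2 P_2(x) = q(x) = -2x - 2 are polynomials, hence analytic at x = 0.
p(0) = 0,  q(0) = -2.
Indicial equation: r(r-1) + p(0) r + q(0) = 0, i.e. r^2 + (p(0) - 1) r + q(0) = 0, i.e. r^2 - 1 r - 2 = 0.
Discriminant: (-1)^2 - 4(-2) = 9, so r = (1 ± 3)/2.
Solving: r_1 = 2, r_2 = -1.

indicial: r^2 - 1 r - 2 = 0; roots r_1 = 2, r_2 = -1


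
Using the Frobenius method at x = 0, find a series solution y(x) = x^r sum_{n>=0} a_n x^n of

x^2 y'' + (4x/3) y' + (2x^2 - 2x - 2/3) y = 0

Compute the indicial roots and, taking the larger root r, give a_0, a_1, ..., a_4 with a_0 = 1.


Write in Frobenius form y'' + (p(x)/x) y' + (q(x)/x^2) y = 0:
  p(x) = 4/3,  q(x) = 2x^2 - 2x - 2/3.
Indicial equation: r(r-1) + (4/3) r + (-2/3) = 0 -> roots r_1 = 2/3, r_2 = -1.
Take r = r_1 = 2/3. Let y(x) = x^r sum_{n>=0} a_n x^n with a_0 = 1.
Substitute y = x^r sum a_n x^n and match x^{r+n}. The recurrence is
  D(n) a_n - 2 a_{n-1} + 2 a_{n-2} = 0,  where D(n) = (r+n)(r+n-1) + (4/3)(r+n) + (-2/3).
  a_n = [2 a_{n-1} - 2 a_{n-2}] / D(n).
Since the indicial polynomial factors as (r - r_1)(r - r_2), D(n) = (r_1 + n - r_1)(r_1 + n - r_2) = n(n + 5/3).
Evaluating step by step (a_0 = 1):
  n = 1: D(1) = 1(1 + 5/3) = 8/3; numerator = 2(1) = 2; a_1 = (2)/(8/3) = 3/4
  n = 2: D(2) = 2(2 + 5/3) = 22/3; numerator = 2(3/4) - 2(1) = -1/2; a_2 = (-1/2)/(22/3) = -3/44
  n = 3: D(3) = 3(3 + 5/3) = 14; numerator = 2(-3/44) - 2(3/4) = -18/11; a_3 = (-18/11)/(14) = -9/77
  n = 4: D(4) = 4(4 + 5/3) = 68/3; numerator = 2(-9/77) - 2(-3/44) = -15/154; a_4 = (-15/154)/(68/3) = -45/10472

r = 2/3; a_0 = 1; a_1 = 3/4; a_2 = -3/44; a_3 = -9/77; a_4 = -45/10472


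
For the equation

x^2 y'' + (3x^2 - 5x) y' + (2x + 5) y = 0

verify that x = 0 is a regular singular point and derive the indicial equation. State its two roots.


Divide by x^2 to reach normal form y'' + P_1(x) y' + P_2(x) y = 0 with P_1(x) = 3 - 5/x and P_2(x) = 2/x + 5/x^2.
x = 0 is a singular point because the y'-coefficient 3 - 5/x has a pole at x = 0 and the y-coefficient 2/x + 5/x^2 has a pole at x = 0.
It is a regular singular point because x P_1(x) = p(x) = 3x - 5 and x^2 P_2(x) = q(x) = 2x + 5 are polynomials, hence analytic at x = 0.
p(0) = -5,  q(0) = 5.
Indicial equation: r(r-1) + p(0) r + q(0) = 0, i.e. r^2 + (p(0) - 1) r + q(0) = 0, i.e. r^2 - 6 r + 5 = 0.
Discriminant: (-6)^2 - 4(5) = 16, so r = (6 ± 4)/2.
Solving: r_1 = 5, r_2 = 1.

indicial: r^2 - 6 r + 5 = 0; roots r_1 = 5, r_2 = 1


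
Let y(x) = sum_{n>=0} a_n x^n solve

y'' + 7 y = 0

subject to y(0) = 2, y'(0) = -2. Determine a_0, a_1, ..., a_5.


Ansatz: y(x) = sum_{n>=0} a_n x^n, so y'(x) = sum_{n>=1} n a_n x^(n-1) and y''(x) = sum_{n>=2} n(n-1) a_n x^(n-2).
Substitute into P(x) y'' + Q(x) y' + R(x) y = 0 with P(x) = 1, Q(x) = 0, R(x) = 7, and match powers of x.
Initial conditions: a_0 = 2, a_1 = -2.
Setting the coefficient of each power of x to zero and solving order by order (substituting the coefficients already found):
  x^0: 2 a_2 + 7 a_0 = 0  ->  2 a_2 = -7 a_0 = -14  ->  a_2 = -7
  x^1: 6 a_3 + 7 a_1 = 0  ->  6 a_3 = -7 a_1 = 14  ->  a_3 = 7/3
  x^2: 12 a_4 + 7 a_2 = 0  ->  12 a_4 = -7 a_2 = 49  ->  a_4 = 49/12
  x^3: 20 a_5 + 7 a_3 = 0  ->  20 a_5 = -7 a_3 = -49/3  ->  a_5 = -49/60
Truncated series: y(x) = 2 - 2 x - 7 x^2 + (7/3) x^3 + (49/12) x^4 - (49/60) x^5 + O(x^6).

a_0 = 2; a_1 = -2; a_2 = -7; a_3 = 7/3; a_4 = 49/12; a_5 = -49/60


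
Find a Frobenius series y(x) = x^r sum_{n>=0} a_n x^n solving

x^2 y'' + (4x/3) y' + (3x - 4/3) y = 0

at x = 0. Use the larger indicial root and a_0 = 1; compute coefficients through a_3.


Write in Frobenius form y'' + (p(x)/x) y' + (q(x)/x^2) y = 0:
  p(x) = 4/3,  q(x) = 3x - 4/3.
Indicial equation: r(r-1) + (4/3) r + (-4/3) = 0 -> roots r_1 = 1, r_2 = -4/3.
Take r = r_1 = 1. Let y(x) = x^r sum_{n>=0} a_n x^n with a_0 = 1.
Substitute y = x^r sum a_n x^n and match x^{r+n}. The recurrence is
  D(n) a_n + 3 a_{n-1} = 0,  where D(n) = (r+n)(r+n-1) + (4/3)(r+n) + (-4/3).
  a_n = -3 / D(n) * a_{n-1}.
Since the indicial polynomial factors as (r - r_1)(r - r_2), D(n) = (r_1 + n - r_1)(r_1 + n - r_2) = n(n + 7/3).
Evaluating step by step (a_0 = 1):
  n = 1: D(1) = 1(1 + 7/3) = 10/3; numerator = -3(1) = -3; a_1 = (-3)/(10/3) = -9/10
  n = 2: D(2) = 2(2 + 7/3) = 26/3; numerator = -3(-9/10) = 27/10; a_2 = (27/10)/(26/3) = 81/260
  n = 3: D(3) = 3(3 + 7/3) = 16; numerator = -3(81/260) = -243/260; a_3 = (-243/260)/(16) = -243/4160

r = 1; a_0 = 1; a_1 = -9/10; a_2 = 81/260; a_3 = -243/4160


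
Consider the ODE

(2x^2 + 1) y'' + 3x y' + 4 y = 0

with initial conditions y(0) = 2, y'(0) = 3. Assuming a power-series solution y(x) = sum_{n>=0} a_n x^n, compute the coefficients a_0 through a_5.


Ansatz: y(x) = sum_{n>=0} a_n x^n, so y'(x) = sum_{n>=1} n a_n x^(n-1) and y''(x) = sum_{n>=2} n(n-1) a_n x^(n-2).
Substitute into P(x) y'' + Q(x) y' + R(x) y = 0 with P(x) = 2x^2 + 1, Q(x) = 3x, R(x) = 4, and match powers of x.
Initial conditions: a_0 = 2, a_1 = 3.
Setting the coefficient of each power of x to zero and solving order by order (substituting the coefficients already found):
  x^0: 2 a_2 + 4 a_0 = 0  ->  2 a_2 = -4 a_0 = -8  ->  a_2 = -4
  x^1: 6 a_3 + 7 a_1 = 0  ->  6 a_3 = -7 a_1 = -21  ->  a_3 = -7/2
  x^2: 12 a_4 + 14 a_2 = 0  ->  12 a_4 = -14 a_2 = 56  ->  a_4 = 14/3
  x^3: 20 a_5 + 25 a_3 = 0  ->  20 a_5 = -25 a_3 = 175/2  ->  a_5 = 35/8
Truncated series: y(x) = 2 + 3 x - 4 x^2 - (7/2) x^3 + (14/3) x^4 + (35/8) x^5 + O(x^6).

a_0 = 2; a_1 = 3; a_2 = -4; a_3 = -7/2; a_4 = 14/3; a_5 = 35/8


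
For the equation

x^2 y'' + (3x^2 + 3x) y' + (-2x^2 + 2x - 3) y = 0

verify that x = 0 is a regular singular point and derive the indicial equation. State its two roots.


Divide by x^2 to reach normal form y'' + P_1(x) y' + P_2(x) y = 0 with P_1(x) = 3 + 3/x and P_2(x) = -2 + 2/x - 3/x^2.
x = 0 is a singular point because the y'-coefficient 3 + 3/x has a pole at x = 0 and the y-coefficient -2 + 2/x - 3/x^2 has a pole at x = 0.
It is a regular singular point because x P_1(x) = p(x) = 3x + 3 and x^2 P_2(x) = q(x) = -2x^2 + 2x - 3 are polynomials, hence analytic at x = 0.
p(0) = 3,  q(0) = -3.
Indicial equation: r(r-1) + p(0) r + q(0) = 0, i.e. r^2 + (p(0) - 1) r + q(0) = 0, i.e. r^2 + 2 r - 3 = 0.
Discriminant: (2)^2 - 4(-3) = 16, so r = (-2 ± 4)/2.
Solving: r_1 = 1, r_2 = -3.

indicial: r^2 + 2 r - 3 = 0; roots r_1 = 1, r_2 = -3
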